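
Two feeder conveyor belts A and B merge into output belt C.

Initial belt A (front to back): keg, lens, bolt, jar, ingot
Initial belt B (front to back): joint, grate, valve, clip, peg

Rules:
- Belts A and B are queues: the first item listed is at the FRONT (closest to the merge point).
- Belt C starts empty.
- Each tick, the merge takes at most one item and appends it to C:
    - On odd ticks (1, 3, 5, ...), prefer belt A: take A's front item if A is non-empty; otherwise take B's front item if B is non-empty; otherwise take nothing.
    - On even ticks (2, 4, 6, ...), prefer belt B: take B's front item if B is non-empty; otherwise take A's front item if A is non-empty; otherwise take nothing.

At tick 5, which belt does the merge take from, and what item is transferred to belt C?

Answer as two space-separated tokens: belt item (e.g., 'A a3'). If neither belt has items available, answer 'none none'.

Tick 1: prefer A, take keg from A; A=[lens,bolt,jar,ingot] B=[joint,grate,valve,clip,peg] C=[keg]
Tick 2: prefer B, take joint from B; A=[lens,bolt,jar,ingot] B=[grate,valve,clip,peg] C=[keg,joint]
Tick 3: prefer A, take lens from A; A=[bolt,jar,ingot] B=[grate,valve,clip,peg] C=[keg,joint,lens]
Tick 4: prefer B, take grate from B; A=[bolt,jar,ingot] B=[valve,clip,peg] C=[keg,joint,lens,grate]
Tick 5: prefer A, take bolt from A; A=[jar,ingot] B=[valve,clip,peg] C=[keg,joint,lens,grate,bolt]

Answer: A bolt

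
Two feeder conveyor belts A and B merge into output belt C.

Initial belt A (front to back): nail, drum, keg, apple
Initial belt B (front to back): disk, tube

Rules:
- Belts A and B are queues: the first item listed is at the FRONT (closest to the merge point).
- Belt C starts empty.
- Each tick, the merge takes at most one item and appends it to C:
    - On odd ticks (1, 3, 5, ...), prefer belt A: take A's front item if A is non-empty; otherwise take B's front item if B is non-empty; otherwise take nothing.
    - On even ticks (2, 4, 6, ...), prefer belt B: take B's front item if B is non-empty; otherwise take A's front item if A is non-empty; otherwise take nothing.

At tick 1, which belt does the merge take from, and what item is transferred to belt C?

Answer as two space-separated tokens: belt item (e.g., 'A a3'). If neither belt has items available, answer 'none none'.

Tick 1: prefer A, take nail from A; A=[drum,keg,apple] B=[disk,tube] C=[nail]

Answer: A nail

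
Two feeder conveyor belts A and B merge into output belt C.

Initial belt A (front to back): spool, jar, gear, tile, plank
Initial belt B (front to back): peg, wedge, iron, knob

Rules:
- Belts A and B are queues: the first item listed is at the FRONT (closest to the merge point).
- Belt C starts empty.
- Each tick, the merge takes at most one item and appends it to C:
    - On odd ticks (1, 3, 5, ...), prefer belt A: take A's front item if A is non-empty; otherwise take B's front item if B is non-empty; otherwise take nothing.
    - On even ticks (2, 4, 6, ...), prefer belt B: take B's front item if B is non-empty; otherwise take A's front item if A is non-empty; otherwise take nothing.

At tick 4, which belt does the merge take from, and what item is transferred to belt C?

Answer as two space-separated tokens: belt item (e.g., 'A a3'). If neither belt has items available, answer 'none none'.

Tick 1: prefer A, take spool from A; A=[jar,gear,tile,plank] B=[peg,wedge,iron,knob] C=[spool]
Tick 2: prefer B, take peg from B; A=[jar,gear,tile,plank] B=[wedge,iron,knob] C=[spool,peg]
Tick 3: prefer A, take jar from A; A=[gear,tile,plank] B=[wedge,iron,knob] C=[spool,peg,jar]
Tick 4: prefer B, take wedge from B; A=[gear,tile,plank] B=[iron,knob] C=[spool,peg,jar,wedge]

Answer: B wedge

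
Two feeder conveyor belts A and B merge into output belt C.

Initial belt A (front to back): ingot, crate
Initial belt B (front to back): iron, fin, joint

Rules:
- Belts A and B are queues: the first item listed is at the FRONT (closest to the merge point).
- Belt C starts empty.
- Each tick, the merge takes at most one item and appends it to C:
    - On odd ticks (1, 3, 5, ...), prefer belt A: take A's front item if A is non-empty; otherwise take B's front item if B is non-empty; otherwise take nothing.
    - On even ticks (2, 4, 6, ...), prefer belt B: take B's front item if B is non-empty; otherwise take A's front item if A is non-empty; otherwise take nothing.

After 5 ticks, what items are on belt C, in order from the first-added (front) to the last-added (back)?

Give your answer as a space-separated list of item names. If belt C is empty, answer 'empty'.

Answer: ingot iron crate fin joint

Derivation:
Tick 1: prefer A, take ingot from A; A=[crate] B=[iron,fin,joint] C=[ingot]
Tick 2: prefer B, take iron from B; A=[crate] B=[fin,joint] C=[ingot,iron]
Tick 3: prefer A, take crate from A; A=[-] B=[fin,joint] C=[ingot,iron,crate]
Tick 4: prefer B, take fin from B; A=[-] B=[joint] C=[ingot,iron,crate,fin]
Tick 5: prefer A, take joint from B; A=[-] B=[-] C=[ingot,iron,crate,fin,joint]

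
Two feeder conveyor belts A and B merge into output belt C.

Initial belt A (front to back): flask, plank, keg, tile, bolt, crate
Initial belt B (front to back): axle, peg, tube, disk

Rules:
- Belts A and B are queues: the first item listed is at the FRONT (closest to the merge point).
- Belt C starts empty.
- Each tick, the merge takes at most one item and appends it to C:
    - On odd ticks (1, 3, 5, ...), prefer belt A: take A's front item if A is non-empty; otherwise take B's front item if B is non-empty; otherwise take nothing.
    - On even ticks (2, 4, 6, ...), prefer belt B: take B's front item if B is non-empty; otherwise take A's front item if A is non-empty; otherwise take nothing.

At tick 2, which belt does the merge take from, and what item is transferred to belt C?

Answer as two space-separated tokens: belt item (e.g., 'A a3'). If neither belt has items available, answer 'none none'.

Tick 1: prefer A, take flask from A; A=[plank,keg,tile,bolt,crate] B=[axle,peg,tube,disk] C=[flask]
Tick 2: prefer B, take axle from B; A=[plank,keg,tile,bolt,crate] B=[peg,tube,disk] C=[flask,axle]

Answer: B axle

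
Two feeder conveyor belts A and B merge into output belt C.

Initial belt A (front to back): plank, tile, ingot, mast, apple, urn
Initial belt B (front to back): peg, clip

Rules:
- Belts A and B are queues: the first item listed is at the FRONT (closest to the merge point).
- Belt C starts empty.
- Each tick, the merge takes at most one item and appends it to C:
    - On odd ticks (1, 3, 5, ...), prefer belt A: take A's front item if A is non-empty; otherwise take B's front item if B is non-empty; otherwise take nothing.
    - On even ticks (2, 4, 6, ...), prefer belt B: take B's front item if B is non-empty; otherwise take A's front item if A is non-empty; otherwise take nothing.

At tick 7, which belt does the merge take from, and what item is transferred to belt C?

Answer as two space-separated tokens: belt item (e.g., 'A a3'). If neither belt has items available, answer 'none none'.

Answer: A apple

Derivation:
Tick 1: prefer A, take plank from A; A=[tile,ingot,mast,apple,urn] B=[peg,clip] C=[plank]
Tick 2: prefer B, take peg from B; A=[tile,ingot,mast,apple,urn] B=[clip] C=[plank,peg]
Tick 3: prefer A, take tile from A; A=[ingot,mast,apple,urn] B=[clip] C=[plank,peg,tile]
Tick 4: prefer B, take clip from B; A=[ingot,mast,apple,urn] B=[-] C=[plank,peg,tile,clip]
Tick 5: prefer A, take ingot from A; A=[mast,apple,urn] B=[-] C=[plank,peg,tile,clip,ingot]
Tick 6: prefer B, take mast from A; A=[apple,urn] B=[-] C=[plank,peg,tile,clip,ingot,mast]
Tick 7: prefer A, take apple from A; A=[urn] B=[-] C=[plank,peg,tile,clip,ingot,mast,apple]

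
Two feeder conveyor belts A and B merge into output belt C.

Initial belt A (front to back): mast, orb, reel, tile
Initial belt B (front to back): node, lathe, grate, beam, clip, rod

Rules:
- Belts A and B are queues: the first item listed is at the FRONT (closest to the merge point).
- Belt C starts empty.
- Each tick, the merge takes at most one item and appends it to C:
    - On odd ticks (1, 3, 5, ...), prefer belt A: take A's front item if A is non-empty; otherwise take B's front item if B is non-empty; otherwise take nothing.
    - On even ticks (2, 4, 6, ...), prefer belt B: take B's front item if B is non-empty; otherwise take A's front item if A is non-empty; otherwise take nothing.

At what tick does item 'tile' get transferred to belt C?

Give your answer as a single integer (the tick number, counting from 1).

Tick 1: prefer A, take mast from A; A=[orb,reel,tile] B=[node,lathe,grate,beam,clip,rod] C=[mast]
Tick 2: prefer B, take node from B; A=[orb,reel,tile] B=[lathe,grate,beam,clip,rod] C=[mast,node]
Tick 3: prefer A, take orb from A; A=[reel,tile] B=[lathe,grate,beam,clip,rod] C=[mast,node,orb]
Tick 4: prefer B, take lathe from B; A=[reel,tile] B=[grate,beam,clip,rod] C=[mast,node,orb,lathe]
Tick 5: prefer A, take reel from A; A=[tile] B=[grate,beam,clip,rod] C=[mast,node,orb,lathe,reel]
Tick 6: prefer B, take grate from B; A=[tile] B=[beam,clip,rod] C=[mast,node,orb,lathe,reel,grate]
Tick 7: prefer A, take tile from A; A=[-] B=[beam,clip,rod] C=[mast,node,orb,lathe,reel,grate,tile]

Answer: 7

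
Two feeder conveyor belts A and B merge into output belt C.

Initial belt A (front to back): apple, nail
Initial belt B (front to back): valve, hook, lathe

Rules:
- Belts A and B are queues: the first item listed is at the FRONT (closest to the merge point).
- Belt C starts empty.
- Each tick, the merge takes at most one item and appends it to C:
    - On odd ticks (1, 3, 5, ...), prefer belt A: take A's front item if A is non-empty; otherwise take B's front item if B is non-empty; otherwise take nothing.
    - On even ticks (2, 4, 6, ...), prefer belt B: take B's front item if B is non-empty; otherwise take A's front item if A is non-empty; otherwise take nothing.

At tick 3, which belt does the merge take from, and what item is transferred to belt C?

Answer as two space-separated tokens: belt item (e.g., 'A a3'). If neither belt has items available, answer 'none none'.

Tick 1: prefer A, take apple from A; A=[nail] B=[valve,hook,lathe] C=[apple]
Tick 2: prefer B, take valve from B; A=[nail] B=[hook,lathe] C=[apple,valve]
Tick 3: prefer A, take nail from A; A=[-] B=[hook,lathe] C=[apple,valve,nail]

Answer: A nail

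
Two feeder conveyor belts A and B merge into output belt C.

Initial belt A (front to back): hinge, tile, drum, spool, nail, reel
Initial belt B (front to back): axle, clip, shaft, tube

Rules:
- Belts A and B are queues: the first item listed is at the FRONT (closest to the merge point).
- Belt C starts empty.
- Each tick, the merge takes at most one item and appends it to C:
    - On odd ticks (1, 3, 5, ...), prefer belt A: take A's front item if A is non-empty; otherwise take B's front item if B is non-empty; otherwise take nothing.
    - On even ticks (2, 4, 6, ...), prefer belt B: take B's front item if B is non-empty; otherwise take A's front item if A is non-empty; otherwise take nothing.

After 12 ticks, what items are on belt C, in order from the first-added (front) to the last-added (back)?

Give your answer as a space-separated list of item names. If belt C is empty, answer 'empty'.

Answer: hinge axle tile clip drum shaft spool tube nail reel

Derivation:
Tick 1: prefer A, take hinge from A; A=[tile,drum,spool,nail,reel] B=[axle,clip,shaft,tube] C=[hinge]
Tick 2: prefer B, take axle from B; A=[tile,drum,spool,nail,reel] B=[clip,shaft,tube] C=[hinge,axle]
Tick 3: prefer A, take tile from A; A=[drum,spool,nail,reel] B=[clip,shaft,tube] C=[hinge,axle,tile]
Tick 4: prefer B, take clip from B; A=[drum,spool,nail,reel] B=[shaft,tube] C=[hinge,axle,tile,clip]
Tick 5: prefer A, take drum from A; A=[spool,nail,reel] B=[shaft,tube] C=[hinge,axle,tile,clip,drum]
Tick 6: prefer B, take shaft from B; A=[spool,nail,reel] B=[tube] C=[hinge,axle,tile,clip,drum,shaft]
Tick 7: prefer A, take spool from A; A=[nail,reel] B=[tube] C=[hinge,axle,tile,clip,drum,shaft,spool]
Tick 8: prefer B, take tube from B; A=[nail,reel] B=[-] C=[hinge,axle,tile,clip,drum,shaft,spool,tube]
Tick 9: prefer A, take nail from A; A=[reel] B=[-] C=[hinge,axle,tile,clip,drum,shaft,spool,tube,nail]
Tick 10: prefer B, take reel from A; A=[-] B=[-] C=[hinge,axle,tile,clip,drum,shaft,spool,tube,nail,reel]
Tick 11: prefer A, both empty, nothing taken; A=[-] B=[-] C=[hinge,axle,tile,clip,drum,shaft,spool,tube,nail,reel]
Tick 12: prefer B, both empty, nothing taken; A=[-] B=[-] C=[hinge,axle,tile,clip,drum,shaft,spool,tube,nail,reel]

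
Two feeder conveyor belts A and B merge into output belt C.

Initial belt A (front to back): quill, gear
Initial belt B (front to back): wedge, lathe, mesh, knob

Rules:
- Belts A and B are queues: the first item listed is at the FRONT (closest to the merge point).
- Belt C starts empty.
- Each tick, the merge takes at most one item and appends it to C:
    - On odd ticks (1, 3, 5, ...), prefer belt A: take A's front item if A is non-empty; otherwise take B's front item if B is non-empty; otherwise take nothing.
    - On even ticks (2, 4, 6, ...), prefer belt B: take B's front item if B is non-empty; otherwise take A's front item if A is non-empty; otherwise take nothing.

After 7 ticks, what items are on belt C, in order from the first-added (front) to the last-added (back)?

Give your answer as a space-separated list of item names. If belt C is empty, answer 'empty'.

Tick 1: prefer A, take quill from A; A=[gear] B=[wedge,lathe,mesh,knob] C=[quill]
Tick 2: prefer B, take wedge from B; A=[gear] B=[lathe,mesh,knob] C=[quill,wedge]
Tick 3: prefer A, take gear from A; A=[-] B=[lathe,mesh,knob] C=[quill,wedge,gear]
Tick 4: prefer B, take lathe from B; A=[-] B=[mesh,knob] C=[quill,wedge,gear,lathe]
Tick 5: prefer A, take mesh from B; A=[-] B=[knob] C=[quill,wedge,gear,lathe,mesh]
Tick 6: prefer B, take knob from B; A=[-] B=[-] C=[quill,wedge,gear,lathe,mesh,knob]
Tick 7: prefer A, both empty, nothing taken; A=[-] B=[-] C=[quill,wedge,gear,lathe,mesh,knob]

Answer: quill wedge gear lathe mesh knob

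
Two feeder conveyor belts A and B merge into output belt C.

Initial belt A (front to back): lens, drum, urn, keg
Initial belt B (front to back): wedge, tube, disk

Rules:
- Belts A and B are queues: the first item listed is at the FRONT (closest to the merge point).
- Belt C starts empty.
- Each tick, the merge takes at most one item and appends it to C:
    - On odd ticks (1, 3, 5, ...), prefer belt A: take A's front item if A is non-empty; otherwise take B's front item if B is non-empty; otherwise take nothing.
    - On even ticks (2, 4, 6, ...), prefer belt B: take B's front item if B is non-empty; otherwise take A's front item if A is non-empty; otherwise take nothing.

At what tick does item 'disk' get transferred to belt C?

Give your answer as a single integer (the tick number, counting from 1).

Answer: 6

Derivation:
Tick 1: prefer A, take lens from A; A=[drum,urn,keg] B=[wedge,tube,disk] C=[lens]
Tick 2: prefer B, take wedge from B; A=[drum,urn,keg] B=[tube,disk] C=[lens,wedge]
Tick 3: prefer A, take drum from A; A=[urn,keg] B=[tube,disk] C=[lens,wedge,drum]
Tick 4: prefer B, take tube from B; A=[urn,keg] B=[disk] C=[lens,wedge,drum,tube]
Tick 5: prefer A, take urn from A; A=[keg] B=[disk] C=[lens,wedge,drum,tube,urn]
Tick 6: prefer B, take disk from B; A=[keg] B=[-] C=[lens,wedge,drum,tube,urn,disk]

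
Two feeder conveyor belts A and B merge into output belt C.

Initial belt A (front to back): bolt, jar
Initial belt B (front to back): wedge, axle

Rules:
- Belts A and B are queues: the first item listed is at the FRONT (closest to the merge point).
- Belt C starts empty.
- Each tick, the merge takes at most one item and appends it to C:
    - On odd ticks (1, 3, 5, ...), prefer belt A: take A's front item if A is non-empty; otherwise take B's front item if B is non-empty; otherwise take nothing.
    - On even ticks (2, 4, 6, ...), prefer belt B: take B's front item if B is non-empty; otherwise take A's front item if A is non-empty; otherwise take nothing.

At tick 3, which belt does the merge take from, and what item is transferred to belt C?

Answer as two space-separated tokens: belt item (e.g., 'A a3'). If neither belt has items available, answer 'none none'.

Answer: A jar

Derivation:
Tick 1: prefer A, take bolt from A; A=[jar] B=[wedge,axle] C=[bolt]
Tick 2: prefer B, take wedge from B; A=[jar] B=[axle] C=[bolt,wedge]
Tick 3: prefer A, take jar from A; A=[-] B=[axle] C=[bolt,wedge,jar]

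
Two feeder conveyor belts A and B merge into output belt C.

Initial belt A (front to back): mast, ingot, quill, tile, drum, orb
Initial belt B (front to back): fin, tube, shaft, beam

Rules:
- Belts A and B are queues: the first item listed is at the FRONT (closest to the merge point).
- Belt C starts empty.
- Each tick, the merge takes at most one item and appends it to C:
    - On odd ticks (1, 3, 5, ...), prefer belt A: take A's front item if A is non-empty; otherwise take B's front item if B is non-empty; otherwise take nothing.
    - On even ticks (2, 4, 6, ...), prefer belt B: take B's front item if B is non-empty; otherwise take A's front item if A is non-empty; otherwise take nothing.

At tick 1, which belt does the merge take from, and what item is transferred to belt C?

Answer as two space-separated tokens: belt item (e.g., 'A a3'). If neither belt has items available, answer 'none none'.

Answer: A mast

Derivation:
Tick 1: prefer A, take mast from A; A=[ingot,quill,tile,drum,orb] B=[fin,tube,shaft,beam] C=[mast]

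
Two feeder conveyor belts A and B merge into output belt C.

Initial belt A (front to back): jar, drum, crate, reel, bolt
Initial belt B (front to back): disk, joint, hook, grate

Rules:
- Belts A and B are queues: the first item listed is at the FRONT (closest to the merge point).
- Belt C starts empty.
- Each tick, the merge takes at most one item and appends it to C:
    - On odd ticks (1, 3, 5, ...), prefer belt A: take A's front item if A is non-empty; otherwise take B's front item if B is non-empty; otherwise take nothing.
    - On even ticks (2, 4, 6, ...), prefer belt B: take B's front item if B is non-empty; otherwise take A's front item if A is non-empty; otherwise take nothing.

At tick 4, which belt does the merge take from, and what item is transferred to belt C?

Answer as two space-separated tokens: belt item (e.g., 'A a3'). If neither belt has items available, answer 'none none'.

Tick 1: prefer A, take jar from A; A=[drum,crate,reel,bolt] B=[disk,joint,hook,grate] C=[jar]
Tick 2: prefer B, take disk from B; A=[drum,crate,reel,bolt] B=[joint,hook,grate] C=[jar,disk]
Tick 3: prefer A, take drum from A; A=[crate,reel,bolt] B=[joint,hook,grate] C=[jar,disk,drum]
Tick 4: prefer B, take joint from B; A=[crate,reel,bolt] B=[hook,grate] C=[jar,disk,drum,joint]

Answer: B joint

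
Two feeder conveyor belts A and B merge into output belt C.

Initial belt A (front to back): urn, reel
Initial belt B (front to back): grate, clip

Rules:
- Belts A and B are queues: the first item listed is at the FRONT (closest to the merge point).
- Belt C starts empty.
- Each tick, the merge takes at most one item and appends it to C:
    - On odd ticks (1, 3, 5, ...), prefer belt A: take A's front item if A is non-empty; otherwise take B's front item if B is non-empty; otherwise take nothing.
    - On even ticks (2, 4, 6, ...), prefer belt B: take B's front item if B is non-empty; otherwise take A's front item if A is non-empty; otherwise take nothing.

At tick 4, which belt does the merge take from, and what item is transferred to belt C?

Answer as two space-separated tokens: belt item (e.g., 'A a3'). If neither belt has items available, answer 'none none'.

Tick 1: prefer A, take urn from A; A=[reel] B=[grate,clip] C=[urn]
Tick 2: prefer B, take grate from B; A=[reel] B=[clip] C=[urn,grate]
Tick 3: prefer A, take reel from A; A=[-] B=[clip] C=[urn,grate,reel]
Tick 4: prefer B, take clip from B; A=[-] B=[-] C=[urn,grate,reel,clip]

Answer: B clip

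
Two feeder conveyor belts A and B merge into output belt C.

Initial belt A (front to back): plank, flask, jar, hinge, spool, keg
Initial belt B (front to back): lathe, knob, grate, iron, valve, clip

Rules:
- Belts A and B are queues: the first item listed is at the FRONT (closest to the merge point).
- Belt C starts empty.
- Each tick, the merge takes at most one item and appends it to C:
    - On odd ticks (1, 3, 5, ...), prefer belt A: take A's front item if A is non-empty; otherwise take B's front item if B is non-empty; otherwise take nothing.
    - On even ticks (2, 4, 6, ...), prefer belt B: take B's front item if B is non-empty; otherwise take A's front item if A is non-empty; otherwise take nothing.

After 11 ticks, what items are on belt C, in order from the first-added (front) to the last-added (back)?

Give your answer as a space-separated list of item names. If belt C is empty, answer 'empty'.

Tick 1: prefer A, take plank from A; A=[flask,jar,hinge,spool,keg] B=[lathe,knob,grate,iron,valve,clip] C=[plank]
Tick 2: prefer B, take lathe from B; A=[flask,jar,hinge,spool,keg] B=[knob,grate,iron,valve,clip] C=[plank,lathe]
Tick 3: prefer A, take flask from A; A=[jar,hinge,spool,keg] B=[knob,grate,iron,valve,clip] C=[plank,lathe,flask]
Tick 4: prefer B, take knob from B; A=[jar,hinge,spool,keg] B=[grate,iron,valve,clip] C=[plank,lathe,flask,knob]
Tick 5: prefer A, take jar from A; A=[hinge,spool,keg] B=[grate,iron,valve,clip] C=[plank,lathe,flask,knob,jar]
Tick 6: prefer B, take grate from B; A=[hinge,spool,keg] B=[iron,valve,clip] C=[plank,lathe,flask,knob,jar,grate]
Tick 7: prefer A, take hinge from A; A=[spool,keg] B=[iron,valve,clip] C=[plank,lathe,flask,knob,jar,grate,hinge]
Tick 8: prefer B, take iron from B; A=[spool,keg] B=[valve,clip] C=[plank,lathe,flask,knob,jar,grate,hinge,iron]
Tick 9: prefer A, take spool from A; A=[keg] B=[valve,clip] C=[plank,lathe,flask,knob,jar,grate,hinge,iron,spool]
Tick 10: prefer B, take valve from B; A=[keg] B=[clip] C=[plank,lathe,flask,knob,jar,grate,hinge,iron,spool,valve]
Tick 11: prefer A, take keg from A; A=[-] B=[clip] C=[plank,lathe,flask,knob,jar,grate,hinge,iron,spool,valve,keg]

Answer: plank lathe flask knob jar grate hinge iron spool valve keg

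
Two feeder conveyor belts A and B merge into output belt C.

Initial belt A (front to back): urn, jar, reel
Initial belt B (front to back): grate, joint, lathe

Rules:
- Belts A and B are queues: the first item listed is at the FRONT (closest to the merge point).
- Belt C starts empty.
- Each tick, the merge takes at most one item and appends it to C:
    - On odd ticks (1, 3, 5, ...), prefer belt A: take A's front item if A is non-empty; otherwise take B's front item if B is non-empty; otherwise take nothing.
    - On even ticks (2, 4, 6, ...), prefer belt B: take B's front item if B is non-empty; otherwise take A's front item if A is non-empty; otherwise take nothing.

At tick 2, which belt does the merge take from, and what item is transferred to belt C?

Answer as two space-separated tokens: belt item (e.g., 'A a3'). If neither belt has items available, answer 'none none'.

Answer: B grate

Derivation:
Tick 1: prefer A, take urn from A; A=[jar,reel] B=[grate,joint,lathe] C=[urn]
Tick 2: prefer B, take grate from B; A=[jar,reel] B=[joint,lathe] C=[urn,grate]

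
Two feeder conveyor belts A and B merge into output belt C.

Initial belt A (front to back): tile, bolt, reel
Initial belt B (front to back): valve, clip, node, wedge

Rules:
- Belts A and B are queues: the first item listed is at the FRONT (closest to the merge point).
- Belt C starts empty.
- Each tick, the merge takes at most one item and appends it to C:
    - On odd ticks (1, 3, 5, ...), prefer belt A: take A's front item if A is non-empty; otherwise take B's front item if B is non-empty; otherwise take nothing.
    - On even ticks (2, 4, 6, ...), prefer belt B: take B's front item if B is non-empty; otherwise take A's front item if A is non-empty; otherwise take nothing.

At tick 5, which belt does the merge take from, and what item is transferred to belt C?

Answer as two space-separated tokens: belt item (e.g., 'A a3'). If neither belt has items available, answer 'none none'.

Tick 1: prefer A, take tile from A; A=[bolt,reel] B=[valve,clip,node,wedge] C=[tile]
Tick 2: prefer B, take valve from B; A=[bolt,reel] B=[clip,node,wedge] C=[tile,valve]
Tick 3: prefer A, take bolt from A; A=[reel] B=[clip,node,wedge] C=[tile,valve,bolt]
Tick 4: prefer B, take clip from B; A=[reel] B=[node,wedge] C=[tile,valve,bolt,clip]
Tick 5: prefer A, take reel from A; A=[-] B=[node,wedge] C=[tile,valve,bolt,clip,reel]

Answer: A reel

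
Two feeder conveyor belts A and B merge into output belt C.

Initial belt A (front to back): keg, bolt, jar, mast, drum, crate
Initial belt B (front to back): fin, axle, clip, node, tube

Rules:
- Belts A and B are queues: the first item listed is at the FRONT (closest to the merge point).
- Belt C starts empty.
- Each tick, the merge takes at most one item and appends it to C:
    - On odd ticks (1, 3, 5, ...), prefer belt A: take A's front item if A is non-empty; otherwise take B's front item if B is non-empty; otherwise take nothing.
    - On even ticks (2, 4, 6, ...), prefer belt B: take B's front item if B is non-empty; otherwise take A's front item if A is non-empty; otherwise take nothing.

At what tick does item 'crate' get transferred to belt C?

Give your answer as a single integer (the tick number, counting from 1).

Tick 1: prefer A, take keg from A; A=[bolt,jar,mast,drum,crate] B=[fin,axle,clip,node,tube] C=[keg]
Tick 2: prefer B, take fin from B; A=[bolt,jar,mast,drum,crate] B=[axle,clip,node,tube] C=[keg,fin]
Tick 3: prefer A, take bolt from A; A=[jar,mast,drum,crate] B=[axle,clip,node,tube] C=[keg,fin,bolt]
Tick 4: prefer B, take axle from B; A=[jar,mast,drum,crate] B=[clip,node,tube] C=[keg,fin,bolt,axle]
Tick 5: prefer A, take jar from A; A=[mast,drum,crate] B=[clip,node,tube] C=[keg,fin,bolt,axle,jar]
Tick 6: prefer B, take clip from B; A=[mast,drum,crate] B=[node,tube] C=[keg,fin,bolt,axle,jar,clip]
Tick 7: prefer A, take mast from A; A=[drum,crate] B=[node,tube] C=[keg,fin,bolt,axle,jar,clip,mast]
Tick 8: prefer B, take node from B; A=[drum,crate] B=[tube] C=[keg,fin,bolt,axle,jar,clip,mast,node]
Tick 9: prefer A, take drum from A; A=[crate] B=[tube] C=[keg,fin,bolt,axle,jar,clip,mast,node,drum]
Tick 10: prefer B, take tube from B; A=[crate] B=[-] C=[keg,fin,bolt,axle,jar,clip,mast,node,drum,tube]
Tick 11: prefer A, take crate from A; A=[-] B=[-] C=[keg,fin,bolt,axle,jar,clip,mast,node,drum,tube,crate]

Answer: 11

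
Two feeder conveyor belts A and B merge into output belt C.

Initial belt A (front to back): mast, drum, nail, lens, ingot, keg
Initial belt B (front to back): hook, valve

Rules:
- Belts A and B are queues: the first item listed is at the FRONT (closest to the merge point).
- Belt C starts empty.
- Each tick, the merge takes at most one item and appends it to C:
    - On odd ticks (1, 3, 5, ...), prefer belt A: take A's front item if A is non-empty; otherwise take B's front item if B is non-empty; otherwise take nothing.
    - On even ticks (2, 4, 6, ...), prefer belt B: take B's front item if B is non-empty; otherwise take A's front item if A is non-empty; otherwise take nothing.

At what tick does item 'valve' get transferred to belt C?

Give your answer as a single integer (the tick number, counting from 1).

Tick 1: prefer A, take mast from A; A=[drum,nail,lens,ingot,keg] B=[hook,valve] C=[mast]
Tick 2: prefer B, take hook from B; A=[drum,nail,lens,ingot,keg] B=[valve] C=[mast,hook]
Tick 3: prefer A, take drum from A; A=[nail,lens,ingot,keg] B=[valve] C=[mast,hook,drum]
Tick 4: prefer B, take valve from B; A=[nail,lens,ingot,keg] B=[-] C=[mast,hook,drum,valve]

Answer: 4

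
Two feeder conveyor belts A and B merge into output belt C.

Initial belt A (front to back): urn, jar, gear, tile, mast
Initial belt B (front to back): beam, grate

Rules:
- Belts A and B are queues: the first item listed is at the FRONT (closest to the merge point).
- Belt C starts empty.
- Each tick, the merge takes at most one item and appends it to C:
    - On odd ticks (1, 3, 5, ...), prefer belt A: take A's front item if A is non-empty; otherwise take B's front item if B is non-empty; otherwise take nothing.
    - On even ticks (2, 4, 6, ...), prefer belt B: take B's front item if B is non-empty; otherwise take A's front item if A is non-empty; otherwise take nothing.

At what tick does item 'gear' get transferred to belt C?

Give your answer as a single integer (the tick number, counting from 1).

Tick 1: prefer A, take urn from A; A=[jar,gear,tile,mast] B=[beam,grate] C=[urn]
Tick 2: prefer B, take beam from B; A=[jar,gear,tile,mast] B=[grate] C=[urn,beam]
Tick 3: prefer A, take jar from A; A=[gear,tile,mast] B=[grate] C=[urn,beam,jar]
Tick 4: prefer B, take grate from B; A=[gear,tile,mast] B=[-] C=[urn,beam,jar,grate]
Tick 5: prefer A, take gear from A; A=[tile,mast] B=[-] C=[urn,beam,jar,grate,gear]

Answer: 5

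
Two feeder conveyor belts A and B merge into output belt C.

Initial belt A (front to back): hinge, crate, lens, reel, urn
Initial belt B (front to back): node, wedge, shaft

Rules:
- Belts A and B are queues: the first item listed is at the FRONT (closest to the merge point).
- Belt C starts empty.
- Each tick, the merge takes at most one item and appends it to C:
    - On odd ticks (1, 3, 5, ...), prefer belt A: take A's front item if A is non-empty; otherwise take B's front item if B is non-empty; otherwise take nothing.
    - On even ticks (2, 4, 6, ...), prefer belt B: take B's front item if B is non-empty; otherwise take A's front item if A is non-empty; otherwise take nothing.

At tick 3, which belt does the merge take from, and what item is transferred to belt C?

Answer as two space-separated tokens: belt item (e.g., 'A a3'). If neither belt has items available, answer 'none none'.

Answer: A crate

Derivation:
Tick 1: prefer A, take hinge from A; A=[crate,lens,reel,urn] B=[node,wedge,shaft] C=[hinge]
Tick 2: prefer B, take node from B; A=[crate,lens,reel,urn] B=[wedge,shaft] C=[hinge,node]
Tick 3: prefer A, take crate from A; A=[lens,reel,urn] B=[wedge,shaft] C=[hinge,node,crate]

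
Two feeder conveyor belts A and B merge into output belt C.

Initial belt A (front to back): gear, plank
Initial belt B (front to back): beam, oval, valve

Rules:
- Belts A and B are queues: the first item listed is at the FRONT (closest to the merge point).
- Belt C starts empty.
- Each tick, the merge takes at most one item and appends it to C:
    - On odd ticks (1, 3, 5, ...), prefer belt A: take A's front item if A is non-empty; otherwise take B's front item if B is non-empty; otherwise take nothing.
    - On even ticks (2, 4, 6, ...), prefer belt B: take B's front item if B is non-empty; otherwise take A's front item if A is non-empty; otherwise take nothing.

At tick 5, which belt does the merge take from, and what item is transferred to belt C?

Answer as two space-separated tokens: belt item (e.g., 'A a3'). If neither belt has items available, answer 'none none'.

Answer: B valve

Derivation:
Tick 1: prefer A, take gear from A; A=[plank] B=[beam,oval,valve] C=[gear]
Tick 2: prefer B, take beam from B; A=[plank] B=[oval,valve] C=[gear,beam]
Tick 3: prefer A, take plank from A; A=[-] B=[oval,valve] C=[gear,beam,plank]
Tick 4: prefer B, take oval from B; A=[-] B=[valve] C=[gear,beam,plank,oval]
Tick 5: prefer A, take valve from B; A=[-] B=[-] C=[gear,beam,plank,oval,valve]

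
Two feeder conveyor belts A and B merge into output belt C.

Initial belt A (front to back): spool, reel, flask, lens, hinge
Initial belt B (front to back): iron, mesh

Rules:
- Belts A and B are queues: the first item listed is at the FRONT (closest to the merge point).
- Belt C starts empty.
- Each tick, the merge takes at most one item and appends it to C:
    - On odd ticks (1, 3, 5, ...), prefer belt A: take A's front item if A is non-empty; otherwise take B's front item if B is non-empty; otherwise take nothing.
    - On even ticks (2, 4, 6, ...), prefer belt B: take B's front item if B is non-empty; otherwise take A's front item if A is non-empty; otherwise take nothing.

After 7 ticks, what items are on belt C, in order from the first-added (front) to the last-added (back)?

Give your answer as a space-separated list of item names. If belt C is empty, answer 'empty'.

Answer: spool iron reel mesh flask lens hinge

Derivation:
Tick 1: prefer A, take spool from A; A=[reel,flask,lens,hinge] B=[iron,mesh] C=[spool]
Tick 2: prefer B, take iron from B; A=[reel,flask,lens,hinge] B=[mesh] C=[spool,iron]
Tick 3: prefer A, take reel from A; A=[flask,lens,hinge] B=[mesh] C=[spool,iron,reel]
Tick 4: prefer B, take mesh from B; A=[flask,lens,hinge] B=[-] C=[spool,iron,reel,mesh]
Tick 5: prefer A, take flask from A; A=[lens,hinge] B=[-] C=[spool,iron,reel,mesh,flask]
Tick 6: prefer B, take lens from A; A=[hinge] B=[-] C=[spool,iron,reel,mesh,flask,lens]
Tick 7: prefer A, take hinge from A; A=[-] B=[-] C=[spool,iron,reel,mesh,flask,lens,hinge]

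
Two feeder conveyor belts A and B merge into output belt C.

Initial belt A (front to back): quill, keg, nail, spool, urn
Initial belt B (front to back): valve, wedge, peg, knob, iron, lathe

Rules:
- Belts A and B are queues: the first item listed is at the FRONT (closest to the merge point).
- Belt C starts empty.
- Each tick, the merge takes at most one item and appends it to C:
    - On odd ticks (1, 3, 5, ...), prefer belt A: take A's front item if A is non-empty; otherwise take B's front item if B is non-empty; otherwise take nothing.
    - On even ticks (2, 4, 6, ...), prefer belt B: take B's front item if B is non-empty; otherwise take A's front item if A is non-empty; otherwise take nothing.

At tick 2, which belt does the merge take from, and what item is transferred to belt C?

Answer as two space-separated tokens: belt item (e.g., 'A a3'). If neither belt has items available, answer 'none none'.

Tick 1: prefer A, take quill from A; A=[keg,nail,spool,urn] B=[valve,wedge,peg,knob,iron,lathe] C=[quill]
Tick 2: prefer B, take valve from B; A=[keg,nail,spool,urn] B=[wedge,peg,knob,iron,lathe] C=[quill,valve]

Answer: B valve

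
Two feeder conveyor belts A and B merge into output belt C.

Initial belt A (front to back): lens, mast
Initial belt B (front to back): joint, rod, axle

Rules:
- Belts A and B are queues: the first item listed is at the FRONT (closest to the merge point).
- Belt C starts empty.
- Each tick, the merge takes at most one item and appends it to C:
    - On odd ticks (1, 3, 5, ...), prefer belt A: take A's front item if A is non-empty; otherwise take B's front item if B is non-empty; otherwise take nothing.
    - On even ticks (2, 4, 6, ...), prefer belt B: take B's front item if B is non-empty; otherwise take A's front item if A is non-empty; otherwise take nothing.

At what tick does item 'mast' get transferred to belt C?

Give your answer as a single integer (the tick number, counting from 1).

Answer: 3

Derivation:
Tick 1: prefer A, take lens from A; A=[mast] B=[joint,rod,axle] C=[lens]
Tick 2: prefer B, take joint from B; A=[mast] B=[rod,axle] C=[lens,joint]
Tick 3: prefer A, take mast from A; A=[-] B=[rod,axle] C=[lens,joint,mast]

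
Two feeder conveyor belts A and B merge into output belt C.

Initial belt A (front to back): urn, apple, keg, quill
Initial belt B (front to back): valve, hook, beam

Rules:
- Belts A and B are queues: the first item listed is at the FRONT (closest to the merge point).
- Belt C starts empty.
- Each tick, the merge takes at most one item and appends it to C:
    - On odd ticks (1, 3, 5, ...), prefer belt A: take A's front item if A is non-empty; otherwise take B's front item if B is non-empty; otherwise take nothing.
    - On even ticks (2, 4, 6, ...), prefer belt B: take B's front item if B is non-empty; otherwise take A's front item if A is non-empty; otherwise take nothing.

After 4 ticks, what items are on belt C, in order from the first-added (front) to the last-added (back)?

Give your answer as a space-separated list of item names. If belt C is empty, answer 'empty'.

Tick 1: prefer A, take urn from A; A=[apple,keg,quill] B=[valve,hook,beam] C=[urn]
Tick 2: prefer B, take valve from B; A=[apple,keg,quill] B=[hook,beam] C=[urn,valve]
Tick 3: prefer A, take apple from A; A=[keg,quill] B=[hook,beam] C=[urn,valve,apple]
Tick 4: prefer B, take hook from B; A=[keg,quill] B=[beam] C=[urn,valve,apple,hook]

Answer: urn valve apple hook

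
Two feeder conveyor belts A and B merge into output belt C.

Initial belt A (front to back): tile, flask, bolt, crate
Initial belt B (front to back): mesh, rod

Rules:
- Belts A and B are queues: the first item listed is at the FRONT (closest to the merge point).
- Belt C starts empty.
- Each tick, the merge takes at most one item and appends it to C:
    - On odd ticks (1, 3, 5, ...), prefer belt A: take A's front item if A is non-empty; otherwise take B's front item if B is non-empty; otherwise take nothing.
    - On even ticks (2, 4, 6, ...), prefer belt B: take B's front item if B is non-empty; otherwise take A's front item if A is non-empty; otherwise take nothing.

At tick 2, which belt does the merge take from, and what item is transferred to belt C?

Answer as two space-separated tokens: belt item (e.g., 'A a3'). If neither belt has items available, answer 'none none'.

Tick 1: prefer A, take tile from A; A=[flask,bolt,crate] B=[mesh,rod] C=[tile]
Tick 2: prefer B, take mesh from B; A=[flask,bolt,crate] B=[rod] C=[tile,mesh]

Answer: B mesh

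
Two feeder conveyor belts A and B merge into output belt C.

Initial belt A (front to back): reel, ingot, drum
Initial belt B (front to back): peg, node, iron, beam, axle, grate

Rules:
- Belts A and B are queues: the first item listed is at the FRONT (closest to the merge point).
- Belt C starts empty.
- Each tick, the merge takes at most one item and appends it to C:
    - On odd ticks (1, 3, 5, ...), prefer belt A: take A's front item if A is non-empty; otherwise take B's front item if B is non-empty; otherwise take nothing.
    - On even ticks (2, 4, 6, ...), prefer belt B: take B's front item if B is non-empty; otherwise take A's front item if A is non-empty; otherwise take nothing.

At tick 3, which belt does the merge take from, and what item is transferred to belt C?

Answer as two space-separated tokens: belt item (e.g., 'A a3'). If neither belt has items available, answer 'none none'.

Answer: A ingot

Derivation:
Tick 1: prefer A, take reel from A; A=[ingot,drum] B=[peg,node,iron,beam,axle,grate] C=[reel]
Tick 2: prefer B, take peg from B; A=[ingot,drum] B=[node,iron,beam,axle,grate] C=[reel,peg]
Tick 3: prefer A, take ingot from A; A=[drum] B=[node,iron,beam,axle,grate] C=[reel,peg,ingot]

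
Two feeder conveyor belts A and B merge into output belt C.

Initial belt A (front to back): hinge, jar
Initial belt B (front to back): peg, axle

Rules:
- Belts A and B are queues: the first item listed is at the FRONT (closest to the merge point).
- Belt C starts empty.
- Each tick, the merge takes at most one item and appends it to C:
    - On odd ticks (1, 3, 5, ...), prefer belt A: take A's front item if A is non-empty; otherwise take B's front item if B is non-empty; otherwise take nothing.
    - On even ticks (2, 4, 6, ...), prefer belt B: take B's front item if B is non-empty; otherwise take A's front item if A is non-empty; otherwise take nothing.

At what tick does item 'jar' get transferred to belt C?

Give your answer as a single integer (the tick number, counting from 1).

Answer: 3

Derivation:
Tick 1: prefer A, take hinge from A; A=[jar] B=[peg,axle] C=[hinge]
Tick 2: prefer B, take peg from B; A=[jar] B=[axle] C=[hinge,peg]
Tick 3: prefer A, take jar from A; A=[-] B=[axle] C=[hinge,peg,jar]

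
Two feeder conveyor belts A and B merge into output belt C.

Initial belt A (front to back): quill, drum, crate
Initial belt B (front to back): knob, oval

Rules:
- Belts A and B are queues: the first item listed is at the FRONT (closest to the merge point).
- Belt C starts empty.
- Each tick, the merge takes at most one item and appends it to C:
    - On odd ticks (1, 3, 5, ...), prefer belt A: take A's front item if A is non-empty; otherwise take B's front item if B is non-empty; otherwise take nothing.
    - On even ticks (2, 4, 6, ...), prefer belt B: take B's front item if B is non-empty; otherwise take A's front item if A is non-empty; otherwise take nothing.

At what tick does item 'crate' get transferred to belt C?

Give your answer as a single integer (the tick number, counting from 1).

Answer: 5

Derivation:
Tick 1: prefer A, take quill from A; A=[drum,crate] B=[knob,oval] C=[quill]
Tick 2: prefer B, take knob from B; A=[drum,crate] B=[oval] C=[quill,knob]
Tick 3: prefer A, take drum from A; A=[crate] B=[oval] C=[quill,knob,drum]
Tick 4: prefer B, take oval from B; A=[crate] B=[-] C=[quill,knob,drum,oval]
Tick 5: prefer A, take crate from A; A=[-] B=[-] C=[quill,knob,drum,oval,crate]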